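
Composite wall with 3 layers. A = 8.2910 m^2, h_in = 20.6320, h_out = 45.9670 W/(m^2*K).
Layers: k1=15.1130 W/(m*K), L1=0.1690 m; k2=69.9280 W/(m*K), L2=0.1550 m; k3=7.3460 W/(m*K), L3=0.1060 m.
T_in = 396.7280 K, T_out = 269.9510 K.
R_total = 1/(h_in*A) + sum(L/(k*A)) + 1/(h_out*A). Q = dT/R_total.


R_conv_in = 1/(20.6320*8.2910) = 0.0058
R_1 = 0.1690/(15.1130*8.2910) = 0.0013
R_2 = 0.1550/(69.9280*8.2910) = 0.0003
R_3 = 0.1060/(7.3460*8.2910) = 0.0017
R_conv_out = 1/(45.9670*8.2910) = 0.0026
R_total = 0.0118 K/W
Q = 126.7770 / 0.0118 = 10719.9323 W

R_total = 0.0118 K/W, Q = 10719.9323 W


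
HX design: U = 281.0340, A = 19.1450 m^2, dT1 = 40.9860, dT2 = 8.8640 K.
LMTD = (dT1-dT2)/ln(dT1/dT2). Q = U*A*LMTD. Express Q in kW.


LMTD = 20.9779 K
Q = 281.0340 * 19.1450 * 20.9779 = 112869.2655 W = 112.8693 kW

112.8693 kW


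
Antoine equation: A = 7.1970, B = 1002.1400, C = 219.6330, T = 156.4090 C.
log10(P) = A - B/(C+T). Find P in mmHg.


C+T = 376.0420
B/(C+T) = 2.6650
log10(P) = 7.1970 - 2.6650 = 4.5320
P = 10^4.5320 = 34043.3057 mmHg

34043.3057 mmHg


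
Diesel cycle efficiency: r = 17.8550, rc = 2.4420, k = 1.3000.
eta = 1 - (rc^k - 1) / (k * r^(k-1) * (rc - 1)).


r^(k-1) = 2.3743
rc^k = 3.1920
eta = 0.5075 = 50.7492%

50.7492%


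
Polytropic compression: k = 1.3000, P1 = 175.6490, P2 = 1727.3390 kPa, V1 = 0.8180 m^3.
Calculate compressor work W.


(k-1)/k = 0.2308
(P2/P1)^exp = 1.6947
W = 4.3333 * 175.6490 * 0.8180 * (1.6947 - 1) = 432.5301 kJ

432.5301 kJ


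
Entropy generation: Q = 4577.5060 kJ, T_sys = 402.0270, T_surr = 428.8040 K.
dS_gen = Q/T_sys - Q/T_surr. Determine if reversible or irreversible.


dS_sys = 4577.5060/402.0270 = 11.3861 kJ/K
dS_surr = -4577.5060/428.8040 = -10.6751 kJ/K
dS_gen = 11.3861 - 10.6751 = 0.7110 kJ/K (irreversible)

dS_gen = 0.7110 kJ/K, irreversible


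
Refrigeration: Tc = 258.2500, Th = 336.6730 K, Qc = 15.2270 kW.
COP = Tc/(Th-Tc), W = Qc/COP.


COP = 258.2500 / 78.4230 = 3.2930
W = 15.2270 / 3.2930 = 4.6240 kW

COP = 3.2930, W = 4.6240 kW


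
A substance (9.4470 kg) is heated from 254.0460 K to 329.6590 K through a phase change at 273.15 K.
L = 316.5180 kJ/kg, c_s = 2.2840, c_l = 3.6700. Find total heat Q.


Q1 (sensible, solid) = 9.4470 * 2.2840 * 19.1040 = 412.2060 kJ
Q2 (latent) = 9.4470 * 316.5180 = 2990.1455 kJ
Q3 (sensible, liquid) = 9.4470 * 3.6700 * 56.5090 = 1959.1947 kJ
Q_total = 5361.5463 kJ

5361.5463 kJ


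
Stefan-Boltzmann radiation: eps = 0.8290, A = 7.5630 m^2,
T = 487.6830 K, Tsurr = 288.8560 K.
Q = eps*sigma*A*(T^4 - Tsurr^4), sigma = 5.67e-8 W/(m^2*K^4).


T^4 = 5.6565e+10
Tsurr^4 = 6.9619e+09
Q = 0.8290 * 5.67e-8 * 7.5630 * 4.9603e+10 = 17633.7172 W

17633.7172 W


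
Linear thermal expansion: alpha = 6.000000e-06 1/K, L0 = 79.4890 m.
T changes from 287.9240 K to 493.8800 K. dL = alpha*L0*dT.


dT = 205.9560 K
dL = 6.000000e-06 * 79.4890 * 205.9560 = 0.098227 m
L_final = 79.587227 m

dL = 0.098227 m


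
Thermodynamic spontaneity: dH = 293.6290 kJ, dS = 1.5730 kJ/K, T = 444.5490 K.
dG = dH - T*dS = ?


T*dS = 444.5490 * 1.5730 = 699.2756 kJ
dG = 293.6290 - 699.2756 = -405.6466 kJ (spontaneous)

dG = -405.6466 kJ, spontaneous


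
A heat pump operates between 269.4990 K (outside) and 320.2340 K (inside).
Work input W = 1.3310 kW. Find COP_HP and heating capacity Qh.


COP = 320.2340 / 50.7350 = 6.3119
Qh = 6.3119 * 1.3310 = 8.4011 kW

COP = 6.3119, Qh = 8.4011 kW


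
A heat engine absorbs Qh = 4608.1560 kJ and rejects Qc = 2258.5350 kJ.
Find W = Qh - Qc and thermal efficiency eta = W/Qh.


W = 4608.1560 - 2258.5350 = 2349.6210 kJ
eta = 2349.6210 / 4608.1560 = 0.5099 = 50.9883%

W = 2349.6210 kJ, eta = 50.9883%


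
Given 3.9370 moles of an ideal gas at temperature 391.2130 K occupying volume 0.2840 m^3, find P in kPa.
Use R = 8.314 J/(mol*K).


P = nRT/V = 3.9370 * 8.314 * 391.2130 / 0.2840
= 12805.2692 / 0.2840 = 45088.9761 Pa = 45.0890 kPa

45.0890 kPa


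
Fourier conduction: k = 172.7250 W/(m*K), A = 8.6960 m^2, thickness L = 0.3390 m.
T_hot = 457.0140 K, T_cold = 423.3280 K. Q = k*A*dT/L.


dT = 33.6860 K
Q = 172.7250 * 8.6960 * 33.6860 / 0.3390 = 149253.4843 W

149253.4843 W


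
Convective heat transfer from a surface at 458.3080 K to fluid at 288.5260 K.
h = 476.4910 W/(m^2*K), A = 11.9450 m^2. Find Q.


dT = 169.7820 K
Q = 476.4910 * 11.9450 * 169.7820 = 966345.6618 W

966345.6618 W


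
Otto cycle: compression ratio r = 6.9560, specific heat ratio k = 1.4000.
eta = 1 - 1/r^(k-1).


r^(k-1) = 2.1724
eta = 1 - 1/2.1724 = 0.5397 = 53.9684%

53.9684%


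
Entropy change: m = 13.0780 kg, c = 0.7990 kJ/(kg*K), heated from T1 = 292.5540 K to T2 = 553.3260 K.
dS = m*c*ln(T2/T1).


T2/T1 = 1.8914
ln(T2/T1) = 0.6373
dS = 13.0780 * 0.7990 * 0.6373 = 6.6593 kJ/K

6.6593 kJ/K


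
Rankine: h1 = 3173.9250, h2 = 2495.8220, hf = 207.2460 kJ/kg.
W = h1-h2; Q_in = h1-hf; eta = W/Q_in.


W = 678.1030 kJ/kg
Q_in = 2966.6790 kJ/kg
eta = 0.2286 = 22.8573%

eta = 22.8573%


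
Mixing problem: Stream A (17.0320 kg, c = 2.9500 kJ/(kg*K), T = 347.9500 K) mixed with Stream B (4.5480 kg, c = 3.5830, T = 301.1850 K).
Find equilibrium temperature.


num = 22390.4943
den = 66.5399
Tf = 336.4973 K

336.4973 K


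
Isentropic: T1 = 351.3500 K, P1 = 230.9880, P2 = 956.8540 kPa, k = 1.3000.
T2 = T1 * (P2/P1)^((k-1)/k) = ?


(k-1)/k = 0.2308
(P2/P1)^exp = 1.3882
T2 = 351.3500 * 1.3882 = 487.7348 K

487.7348 K


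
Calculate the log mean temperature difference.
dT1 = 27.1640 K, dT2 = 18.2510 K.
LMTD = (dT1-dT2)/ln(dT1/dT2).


dT1/dT2 = 1.4884
ln(dT1/dT2) = 0.3977
LMTD = 8.9130 / 0.3977 = 22.4129 K

22.4129 K


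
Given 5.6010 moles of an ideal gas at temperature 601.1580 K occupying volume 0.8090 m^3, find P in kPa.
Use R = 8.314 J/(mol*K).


P = nRT/V = 5.6010 * 8.314 * 601.1580 / 0.8090
= 27993.9527 / 0.8090 = 34603.1553 Pa = 34.6032 kPa

34.6032 kPa


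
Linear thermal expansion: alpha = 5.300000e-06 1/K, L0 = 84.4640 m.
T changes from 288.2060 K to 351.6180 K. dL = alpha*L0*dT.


dT = 63.4120 K
dL = 5.300000e-06 * 84.4640 * 63.4120 = 0.028387 m
L_final = 84.492387 m

dL = 0.028387 m


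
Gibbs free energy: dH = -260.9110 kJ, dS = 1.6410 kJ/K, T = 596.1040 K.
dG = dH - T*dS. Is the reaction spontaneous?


T*dS = 596.1040 * 1.6410 = 978.2067 kJ
dG = -260.9110 - 978.2067 = -1239.1177 kJ (spontaneous)

dG = -1239.1177 kJ, spontaneous


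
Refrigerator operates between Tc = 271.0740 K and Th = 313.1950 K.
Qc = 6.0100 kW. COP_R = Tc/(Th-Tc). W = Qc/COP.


COP = 271.0740 / 42.1210 = 6.4356
W = 6.0100 / 6.4356 = 0.9339 kW

COP = 6.4356, W = 0.9339 kW


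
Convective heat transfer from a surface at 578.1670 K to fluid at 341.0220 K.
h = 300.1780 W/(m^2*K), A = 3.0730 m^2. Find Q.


dT = 237.1450 K
Q = 300.1780 * 3.0730 * 237.1450 = 218753.6924 W

218753.6924 W


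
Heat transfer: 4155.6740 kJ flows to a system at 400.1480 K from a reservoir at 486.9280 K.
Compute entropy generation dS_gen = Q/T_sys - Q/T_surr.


dS_sys = 4155.6740/400.1480 = 10.3853 kJ/K
dS_surr = -4155.6740/486.9280 = -8.5345 kJ/K
dS_gen = 10.3853 - 8.5345 = 1.8509 kJ/K (irreversible)

dS_gen = 1.8509 kJ/K, irreversible


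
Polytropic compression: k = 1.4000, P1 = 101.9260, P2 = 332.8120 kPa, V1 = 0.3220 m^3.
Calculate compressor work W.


(k-1)/k = 0.2857
(P2/P1)^exp = 1.4023
W = 3.5000 * 101.9260 * 0.3220 * (1.4023 - 1) = 46.2093 kJ

46.2093 kJ


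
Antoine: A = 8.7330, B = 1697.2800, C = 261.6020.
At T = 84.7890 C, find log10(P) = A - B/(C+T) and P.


C+T = 346.3910
B/(C+T) = 4.8999
log10(P) = 8.7330 - 4.8999 = 3.8331
P = 10^3.8331 = 6809.3184 mmHg

6809.3184 mmHg


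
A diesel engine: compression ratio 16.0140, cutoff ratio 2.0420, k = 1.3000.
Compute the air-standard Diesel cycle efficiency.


r^(k-1) = 2.2980
rc^k = 2.5297
eta = 0.5086 = 50.8582%

50.8582%


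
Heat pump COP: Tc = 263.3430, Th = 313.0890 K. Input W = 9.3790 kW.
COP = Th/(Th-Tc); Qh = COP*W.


COP = 313.0890 / 49.7460 = 6.2938
Qh = 6.2938 * 9.3790 = 59.0291 kW

COP = 6.2938, Qh = 59.0291 kW


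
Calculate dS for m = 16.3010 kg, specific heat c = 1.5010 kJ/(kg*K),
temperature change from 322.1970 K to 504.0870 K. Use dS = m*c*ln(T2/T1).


T2/T1 = 1.5645
ln(T2/T1) = 0.4476
dS = 16.3010 * 1.5010 * 0.4476 = 10.9514 kJ/K

10.9514 kJ/K


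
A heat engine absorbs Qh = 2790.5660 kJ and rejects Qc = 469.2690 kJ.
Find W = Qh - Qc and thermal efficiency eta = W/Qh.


W = 2790.5660 - 469.2690 = 2321.2970 kJ
eta = 2321.2970 / 2790.5660 = 0.8318 = 83.1837%

W = 2321.2970 kJ, eta = 83.1837%


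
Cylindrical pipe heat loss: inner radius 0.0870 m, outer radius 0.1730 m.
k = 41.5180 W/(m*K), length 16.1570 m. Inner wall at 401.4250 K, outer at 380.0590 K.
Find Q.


dT = 21.3660 K
ln(ro/ri) = 0.6874
Q = 2*pi*41.5180*16.1570*21.3660 / 0.6874 = 131009.0068 W

131009.0068 W


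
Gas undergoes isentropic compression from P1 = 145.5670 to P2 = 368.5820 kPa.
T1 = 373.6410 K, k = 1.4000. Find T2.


(k-1)/k = 0.2857
(P2/P1)^exp = 1.3040
T2 = 373.6410 * 1.3040 = 487.2277 K

487.2277 K


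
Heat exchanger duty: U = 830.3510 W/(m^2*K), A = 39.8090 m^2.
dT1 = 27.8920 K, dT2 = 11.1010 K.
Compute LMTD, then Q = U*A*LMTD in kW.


LMTD = 18.2252 K
Q = 830.3510 * 39.8090 * 18.2252 = 602443.3976 W = 602.4434 kW

602.4434 kW


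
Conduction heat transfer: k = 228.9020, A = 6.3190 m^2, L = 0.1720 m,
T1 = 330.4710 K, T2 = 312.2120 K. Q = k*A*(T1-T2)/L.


dT = 18.2590 K
Q = 228.9020 * 6.3190 * 18.2590 / 0.1720 = 153548.8204 W

153548.8204 W


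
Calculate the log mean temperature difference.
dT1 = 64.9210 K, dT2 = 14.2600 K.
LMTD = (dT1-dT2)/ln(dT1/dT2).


dT1/dT2 = 4.5527
ln(dT1/dT2) = 1.5157
LMTD = 50.6610 / 1.5157 = 33.4239 K

33.4239 K


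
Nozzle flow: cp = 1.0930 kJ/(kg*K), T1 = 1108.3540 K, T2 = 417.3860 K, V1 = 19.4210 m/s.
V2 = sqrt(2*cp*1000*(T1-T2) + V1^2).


dT = 690.9680 K
2*cp*1000*dT = 1510456.0480
V1^2 = 377.1752
V2 = sqrt(1510833.2232) = 1229.1596 m/s

1229.1596 m/s


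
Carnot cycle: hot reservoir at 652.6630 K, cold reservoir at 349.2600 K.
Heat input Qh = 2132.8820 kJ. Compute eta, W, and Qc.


eta = 1 - 349.2600/652.6630 = 0.4649
W = 0.4649 * 2132.8820 = 991.5114 kJ
Qc = 2132.8820 - 991.5114 = 1141.3706 kJ

eta = 46.4869%, W = 991.5114 kJ, Qc = 1141.3706 kJ


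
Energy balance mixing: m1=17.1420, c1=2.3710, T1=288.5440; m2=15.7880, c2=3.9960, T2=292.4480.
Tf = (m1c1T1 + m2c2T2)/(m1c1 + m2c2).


num = 30177.6980
den = 103.7325
Tf = 290.9184 K

290.9184 K


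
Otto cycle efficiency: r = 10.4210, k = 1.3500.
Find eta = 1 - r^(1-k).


r^(k-1) = 2.2713
eta = 1 - 1/2.2713 = 0.5597 = 55.9717%

55.9717%


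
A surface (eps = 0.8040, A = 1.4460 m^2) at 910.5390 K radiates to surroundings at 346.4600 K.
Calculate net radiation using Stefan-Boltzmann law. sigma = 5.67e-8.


T^4 = 6.8738e+11
Tsurr^4 = 1.4408e+10
Q = 0.8040 * 5.67e-8 * 1.4460 * 6.7297e+11 = 44361.0144 W

44361.0144 W


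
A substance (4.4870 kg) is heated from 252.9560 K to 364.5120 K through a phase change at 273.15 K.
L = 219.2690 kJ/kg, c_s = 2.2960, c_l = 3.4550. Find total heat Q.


Q1 (sensible, solid) = 4.4870 * 2.2960 * 20.1940 = 208.0417 kJ
Q2 (latent) = 4.4870 * 219.2690 = 983.8600 kJ
Q3 (sensible, liquid) = 4.4870 * 3.4550 * 91.3620 = 1416.3472 kJ
Q_total = 2608.2488 kJ

2608.2488 kJ


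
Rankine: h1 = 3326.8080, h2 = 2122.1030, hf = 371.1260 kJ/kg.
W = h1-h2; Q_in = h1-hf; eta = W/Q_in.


W = 1204.7050 kJ/kg
Q_in = 2955.6820 kJ/kg
eta = 0.4076 = 40.7590%

eta = 40.7590%


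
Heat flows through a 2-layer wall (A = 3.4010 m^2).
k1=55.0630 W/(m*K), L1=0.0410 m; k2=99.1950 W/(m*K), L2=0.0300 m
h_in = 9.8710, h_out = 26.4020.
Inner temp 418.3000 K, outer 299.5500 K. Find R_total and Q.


R_conv_in = 1/(9.8710*3.4010) = 0.0298
R_1 = 0.0410/(55.0630*3.4010) = 0.0002
R_2 = 0.0300/(99.1950*3.4010) = 8.8925e-05
R_conv_out = 1/(26.4020*3.4010) = 0.0111
R_total = 0.0412 K/W
Q = 118.7500 / 0.0412 = 2880.0491 W

R_total = 0.0412 K/W, Q = 2880.0491 W


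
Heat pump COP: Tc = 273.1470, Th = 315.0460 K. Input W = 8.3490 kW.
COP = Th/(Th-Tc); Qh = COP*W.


COP = 315.0460 / 41.8990 = 7.5192
Qh = 7.5192 * 8.3490 = 62.7776 kW

COP = 7.5192, Qh = 62.7776 kW


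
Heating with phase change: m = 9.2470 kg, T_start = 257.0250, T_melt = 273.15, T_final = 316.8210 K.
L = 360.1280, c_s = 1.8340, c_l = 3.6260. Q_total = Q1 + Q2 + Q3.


Q1 (sensible, solid) = 9.2470 * 1.8340 * 16.1250 = 273.4638 kJ
Q2 (latent) = 9.2470 * 360.1280 = 3330.1036 kJ
Q3 (sensible, liquid) = 9.2470 * 3.6260 * 43.6710 = 1464.2721 kJ
Q_total = 5067.8396 kJ

5067.8396 kJ


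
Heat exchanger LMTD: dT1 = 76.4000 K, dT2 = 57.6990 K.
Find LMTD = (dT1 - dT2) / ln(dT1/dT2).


dT1/dT2 = 1.3241
ln(dT1/dT2) = 0.2807
LMTD = 18.7010 / 0.2807 = 66.6126 K

66.6126 K


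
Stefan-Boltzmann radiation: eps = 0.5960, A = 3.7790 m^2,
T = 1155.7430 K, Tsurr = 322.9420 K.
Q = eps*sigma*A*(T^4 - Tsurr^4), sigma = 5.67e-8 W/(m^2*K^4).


T^4 = 1.7842e+12
Tsurr^4 = 1.0877e+10
Q = 0.5960 * 5.67e-8 * 3.7790 * 1.7733e+12 = 226462.1814 W

226462.1814 W


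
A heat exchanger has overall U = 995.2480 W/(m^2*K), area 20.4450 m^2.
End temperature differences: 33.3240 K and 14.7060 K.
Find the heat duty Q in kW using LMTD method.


LMTD = 22.7598 K
Q = 995.2480 * 20.4450 * 22.7598 = 463112.3041 W = 463.1123 kW

463.1123 kW


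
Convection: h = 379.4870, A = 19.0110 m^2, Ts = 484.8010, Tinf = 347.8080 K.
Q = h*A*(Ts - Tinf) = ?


dT = 136.9930 K
Q = 379.4870 * 19.0110 * 136.9930 = 988326.0469 W

988326.0469 W


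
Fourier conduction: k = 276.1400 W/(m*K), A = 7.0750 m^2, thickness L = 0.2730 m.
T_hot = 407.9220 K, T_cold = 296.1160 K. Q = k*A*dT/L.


dT = 111.8060 K
Q = 276.1400 * 7.0750 * 111.8060 / 0.2730 = 800125.7144 W

800125.7144 W


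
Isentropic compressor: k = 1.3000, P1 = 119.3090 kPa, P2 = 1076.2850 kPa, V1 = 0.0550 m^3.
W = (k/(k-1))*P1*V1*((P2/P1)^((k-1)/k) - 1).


(k-1)/k = 0.2308
(P2/P1)^exp = 1.6613
W = 4.3333 * 119.3090 * 0.0550 * (1.6613 - 1) = 18.8037 kJ

18.8037 kJ


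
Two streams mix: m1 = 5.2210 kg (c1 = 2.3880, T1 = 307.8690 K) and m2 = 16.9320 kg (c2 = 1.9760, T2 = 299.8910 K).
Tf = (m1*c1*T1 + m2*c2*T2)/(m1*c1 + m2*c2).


num = 13872.0758
den = 45.9254
Tf = 302.0569 K

302.0569 K


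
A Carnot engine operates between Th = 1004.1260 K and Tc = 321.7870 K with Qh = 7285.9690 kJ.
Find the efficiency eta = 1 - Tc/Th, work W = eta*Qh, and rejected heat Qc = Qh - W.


eta = 1 - 321.7870/1004.1260 = 0.6795
W = 0.6795 * 7285.9690 = 4951.0727 kJ
Qc = 7285.9690 - 4951.0727 = 2334.8963 kJ

eta = 67.9535%, W = 4951.0727 kJ, Qc = 2334.8963 kJ


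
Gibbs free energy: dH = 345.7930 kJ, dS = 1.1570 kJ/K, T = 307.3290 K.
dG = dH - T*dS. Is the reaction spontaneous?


T*dS = 307.3290 * 1.1570 = 355.5797 kJ
dG = 345.7930 - 355.5797 = -9.7867 kJ (spontaneous)

dG = -9.7867 kJ, spontaneous


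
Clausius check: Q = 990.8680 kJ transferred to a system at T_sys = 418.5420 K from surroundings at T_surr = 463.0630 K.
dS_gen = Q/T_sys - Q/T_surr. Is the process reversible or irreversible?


dS_sys = 990.8680/418.5420 = 2.3674 kJ/K
dS_surr = -990.8680/463.0630 = -2.1398 kJ/K
dS_gen = 2.3674 - 2.1398 = 0.2276 kJ/K (irreversible)

dS_gen = 0.2276 kJ/K, irreversible


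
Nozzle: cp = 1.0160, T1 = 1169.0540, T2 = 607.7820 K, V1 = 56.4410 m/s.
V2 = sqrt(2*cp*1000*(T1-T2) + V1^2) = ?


dT = 561.2720 K
2*cp*1000*dT = 1140504.7040
V1^2 = 3185.5865
V2 = sqrt(1143690.2905) = 1069.4346 m/s

1069.4346 m/s


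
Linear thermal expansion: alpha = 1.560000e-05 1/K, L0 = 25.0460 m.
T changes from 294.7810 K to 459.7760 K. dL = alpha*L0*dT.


dT = 164.9950 K
dL = 1.560000e-05 * 25.0460 * 164.9950 = 0.064466 m
L_final = 25.110466 m

dL = 0.064466 m


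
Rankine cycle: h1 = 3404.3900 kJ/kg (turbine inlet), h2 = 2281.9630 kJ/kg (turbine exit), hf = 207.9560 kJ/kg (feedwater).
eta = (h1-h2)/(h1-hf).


W = 1122.4270 kJ/kg
Q_in = 3196.4340 kJ/kg
eta = 0.3511 = 35.1150%

eta = 35.1150%


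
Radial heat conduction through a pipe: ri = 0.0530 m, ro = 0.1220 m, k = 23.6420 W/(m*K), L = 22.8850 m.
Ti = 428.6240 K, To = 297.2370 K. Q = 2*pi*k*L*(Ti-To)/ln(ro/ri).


dT = 131.3870 K
ln(ro/ri) = 0.8337
Q = 2*pi*23.6420*22.8850*131.3870 / 0.8337 = 535725.6225 W

535725.6225 W


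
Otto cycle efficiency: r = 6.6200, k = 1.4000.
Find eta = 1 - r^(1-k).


r^(k-1) = 2.1298
eta = 1 - 1/2.1298 = 0.5305 = 53.0477%

53.0477%


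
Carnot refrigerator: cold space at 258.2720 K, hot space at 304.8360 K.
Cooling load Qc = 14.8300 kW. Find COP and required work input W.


COP = 258.2720 / 46.5640 = 5.5466
W = 14.8300 / 5.5466 = 2.6737 kW

COP = 5.5466, W = 2.6737 kW


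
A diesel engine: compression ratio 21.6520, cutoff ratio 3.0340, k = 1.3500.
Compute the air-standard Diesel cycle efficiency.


r^(k-1) = 2.9338
rc^k = 4.4743
eta = 0.5687 = 56.8726%

56.8726%


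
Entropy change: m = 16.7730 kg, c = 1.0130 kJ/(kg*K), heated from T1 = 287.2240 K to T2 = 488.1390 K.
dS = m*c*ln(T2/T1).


T2/T1 = 1.6995
ln(T2/T1) = 0.5303
dS = 16.7730 * 1.0130 * 0.5303 = 9.0110 kJ/K

9.0110 kJ/K


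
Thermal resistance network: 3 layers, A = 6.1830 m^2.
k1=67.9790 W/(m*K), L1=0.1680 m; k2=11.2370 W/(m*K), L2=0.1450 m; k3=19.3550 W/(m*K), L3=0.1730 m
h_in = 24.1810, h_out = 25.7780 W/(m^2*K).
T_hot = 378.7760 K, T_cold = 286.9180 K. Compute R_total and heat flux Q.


R_conv_in = 1/(24.1810*6.1830) = 0.0067
R_1 = 0.1680/(67.9790*6.1830) = 0.0004
R_2 = 0.1450/(11.2370*6.1830) = 0.0021
R_3 = 0.1730/(19.3550*6.1830) = 0.0014
R_conv_out = 1/(25.7780*6.1830) = 0.0063
R_total = 0.0169 K/W
Q = 91.8580 / 0.0169 = 5437.0360 W

R_total = 0.0169 K/W, Q = 5437.0360 W


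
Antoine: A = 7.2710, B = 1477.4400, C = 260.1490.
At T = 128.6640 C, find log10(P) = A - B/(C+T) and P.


C+T = 388.8130
B/(C+T) = 3.7999
log10(P) = 7.2710 - 3.7999 = 3.4711
P = 10^3.4711 = 2958.8780 mmHg

2958.8780 mmHg


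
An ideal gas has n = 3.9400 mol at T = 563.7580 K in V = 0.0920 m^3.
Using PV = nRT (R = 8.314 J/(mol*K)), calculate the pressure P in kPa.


P = nRT/V = 3.9400 * 8.314 * 563.7580 / 0.0920
= 18467.1110 / 0.0920 = 200729.4675 Pa = 200.7295 kPa

200.7295 kPa


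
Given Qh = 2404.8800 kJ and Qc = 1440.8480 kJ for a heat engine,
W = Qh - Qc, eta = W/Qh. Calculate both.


W = 2404.8800 - 1440.8480 = 964.0320 kJ
eta = 964.0320 / 2404.8800 = 0.4009 = 40.0865%

W = 964.0320 kJ, eta = 40.0865%


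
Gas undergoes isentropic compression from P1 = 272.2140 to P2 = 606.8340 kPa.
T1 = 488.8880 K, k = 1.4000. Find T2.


(k-1)/k = 0.2857
(P2/P1)^exp = 1.2574
T2 = 488.8880 * 1.2574 = 614.7287 K

614.7287 K


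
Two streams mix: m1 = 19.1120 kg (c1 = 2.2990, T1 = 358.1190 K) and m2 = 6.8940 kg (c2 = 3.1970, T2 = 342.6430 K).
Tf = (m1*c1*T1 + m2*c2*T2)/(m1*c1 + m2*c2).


num = 23287.0995
den = 65.9786
Tf = 352.9493 K

352.9493 K


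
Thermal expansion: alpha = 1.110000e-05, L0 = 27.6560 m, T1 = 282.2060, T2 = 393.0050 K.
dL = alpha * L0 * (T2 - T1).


dT = 110.7990 K
dL = 1.110000e-05 * 27.6560 * 110.7990 = 0.034013 m
L_final = 27.690013 m

dL = 0.034013 m


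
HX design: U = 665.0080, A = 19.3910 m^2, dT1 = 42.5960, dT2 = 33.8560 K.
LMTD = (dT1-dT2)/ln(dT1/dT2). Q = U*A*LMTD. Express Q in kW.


LMTD = 38.0589 K
Q = 665.0080 * 19.3910 * 38.0589 = 490775.8532 W = 490.7759 kW

490.7759 kW


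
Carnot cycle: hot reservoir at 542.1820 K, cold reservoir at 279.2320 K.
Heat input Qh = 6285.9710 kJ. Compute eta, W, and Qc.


eta = 1 - 279.2320/542.1820 = 0.4850
W = 0.4850 * 6285.9710 = 3048.6001 kJ
Qc = 6285.9710 - 3048.6001 = 3237.3709 kJ

eta = 48.4985%, W = 3048.6001 kJ, Qc = 3237.3709 kJ


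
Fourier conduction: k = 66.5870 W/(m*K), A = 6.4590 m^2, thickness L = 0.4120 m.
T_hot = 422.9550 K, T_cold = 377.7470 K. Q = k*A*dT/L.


dT = 45.2080 K
Q = 66.5870 * 6.4590 * 45.2080 / 0.4120 = 47192.4812 W

47192.4812 W


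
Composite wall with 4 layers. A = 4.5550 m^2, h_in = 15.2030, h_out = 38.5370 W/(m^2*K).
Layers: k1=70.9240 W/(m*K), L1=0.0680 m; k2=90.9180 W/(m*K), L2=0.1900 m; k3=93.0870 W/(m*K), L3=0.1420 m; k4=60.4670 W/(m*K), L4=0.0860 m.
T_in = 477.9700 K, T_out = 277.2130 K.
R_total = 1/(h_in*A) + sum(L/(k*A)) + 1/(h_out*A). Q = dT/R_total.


R_conv_in = 1/(15.2030*4.5550) = 0.0144
R_1 = 0.0680/(70.9240*4.5550) = 0.0002
R_2 = 0.1900/(90.9180*4.5550) = 0.0005
R_3 = 0.1420/(93.0870*4.5550) = 0.0003
R_4 = 0.0860/(60.4670*4.5550) = 0.0003
R_conv_out = 1/(38.5370*4.5550) = 0.0057
R_total = 0.0215 K/W
Q = 200.7570 / 0.0215 = 9357.6615 W

R_total = 0.0215 K/W, Q = 9357.6615 W


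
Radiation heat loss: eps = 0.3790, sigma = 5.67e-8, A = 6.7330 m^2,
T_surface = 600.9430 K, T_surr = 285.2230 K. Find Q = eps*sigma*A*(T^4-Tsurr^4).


T^4 = 1.3042e+11
Tsurr^4 = 6.6182e+09
Q = 0.3790 * 5.67e-8 * 6.7330 * 1.2380e+11 = 17912.0903 W

17912.0903 W


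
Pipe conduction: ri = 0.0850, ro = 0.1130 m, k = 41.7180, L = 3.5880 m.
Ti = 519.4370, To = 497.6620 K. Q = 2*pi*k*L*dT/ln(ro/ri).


dT = 21.7750 K
ln(ro/ri) = 0.2847
Q = 2*pi*41.7180*3.5880*21.7750 / 0.2847 = 71923.4827 W

71923.4827 W


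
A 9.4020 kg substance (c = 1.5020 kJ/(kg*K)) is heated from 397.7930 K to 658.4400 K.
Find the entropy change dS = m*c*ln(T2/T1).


T2/T1 = 1.6552
ln(T2/T1) = 0.5039
dS = 9.4020 * 1.5020 * 0.5039 = 7.1166 kJ/K

7.1166 kJ/K


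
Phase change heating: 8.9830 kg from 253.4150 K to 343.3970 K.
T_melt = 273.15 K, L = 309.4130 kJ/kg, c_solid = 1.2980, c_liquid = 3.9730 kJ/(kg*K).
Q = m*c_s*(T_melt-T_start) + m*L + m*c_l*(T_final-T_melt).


Q1 (sensible, solid) = 8.9830 * 1.2980 * 19.7350 = 230.1088 kJ
Q2 (latent) = 8.9830 * 309.4130 = 2779.4570 kJ
Q3 (sensible, liquid) = 8.9830 * 3.9730 * 70.2470 = 2507.0774 kJ
Q_total = 5516.6432 kJ

5516.6432 kJ


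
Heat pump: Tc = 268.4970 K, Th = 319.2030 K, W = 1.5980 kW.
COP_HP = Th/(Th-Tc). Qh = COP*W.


COP = 319.2030 / 50.7060 = 6.2952
Qh = 6.2952 * 1.5980 = 10.0597 kW

COP = 6.2952, Qh = 10.0597 kW


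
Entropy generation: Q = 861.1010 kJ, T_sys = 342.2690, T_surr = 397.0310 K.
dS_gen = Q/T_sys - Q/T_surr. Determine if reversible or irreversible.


dS_sys = 861.1010/342.2690 = 2.5159 kJ/K
dS_surr = -861.1010/397.0310 = -2.1689 kJ/K
dS_gen = 2.5159 - 2.1689 = 0.3470 kJ/K (irreversible)

dS_gen = 0.3470 kJ/K, irreversible


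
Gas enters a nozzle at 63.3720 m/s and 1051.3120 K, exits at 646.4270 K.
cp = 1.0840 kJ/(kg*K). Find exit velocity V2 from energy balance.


dT = 404.8850 K
2*cp*1000*dT = 877790.6800
V1^2 = 4016.0104
V2 = sqrt(881806.6904) = 939.0456 m/s

939.0456 m/s


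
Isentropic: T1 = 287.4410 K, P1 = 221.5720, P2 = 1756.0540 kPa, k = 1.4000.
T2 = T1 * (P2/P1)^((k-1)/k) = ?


(k-1)/k = 0.2857
(P2/P1)^exp = 1.8066
T2 = 287.4410 * 1.8066 = 519.2929 K

519.2929 K


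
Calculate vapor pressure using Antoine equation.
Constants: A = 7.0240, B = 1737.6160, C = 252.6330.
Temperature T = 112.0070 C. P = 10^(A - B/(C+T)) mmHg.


C+T = 364.6400
B/(C+T) = 4.7653
log10(P) = 7.0240 - 4.7653 = 2.2587
P = 10^2.2587 = 181.4296 mmHg

181.4296 mmHg


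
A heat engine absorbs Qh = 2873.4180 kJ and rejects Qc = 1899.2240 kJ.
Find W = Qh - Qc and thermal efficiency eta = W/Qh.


W = 2873.4180 - 1899.2240 = 974.1940 kJ
eta = 974.1940 / 2873.4180 = 0.3390 = 33.9037%

W = 974.1940 kJ, eta = 33.9037%


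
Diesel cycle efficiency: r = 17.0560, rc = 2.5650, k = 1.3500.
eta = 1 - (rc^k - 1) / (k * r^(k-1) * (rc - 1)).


r^(k-1) = 2.6987
rc^k = 3.5667
eta = 0.5498 = 54.9835%

54.9835%


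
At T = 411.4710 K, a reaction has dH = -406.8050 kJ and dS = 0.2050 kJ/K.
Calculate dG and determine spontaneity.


T*dS = 411.4710 * 0.2050 = 84.3516 kJ
dG = -406.8050 - 84.3516 = -491.1566 kJ (spontaneous)

dG = -491.1566 kJ, spontaneous


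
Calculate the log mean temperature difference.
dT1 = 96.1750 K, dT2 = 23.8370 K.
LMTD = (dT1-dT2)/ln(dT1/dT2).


dT1/dT2 = 4.0347
ln(dT1/dT2) = 1.3949
LMTD = 72.3380 / 1.3949 = 51.8578 K

51.8578 K


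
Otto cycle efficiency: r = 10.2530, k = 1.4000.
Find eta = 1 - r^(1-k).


r^(k-1) = 2.5371
eta = 1 - 1/2.5371 = 0.6059 = 60.5852%

60.5852%


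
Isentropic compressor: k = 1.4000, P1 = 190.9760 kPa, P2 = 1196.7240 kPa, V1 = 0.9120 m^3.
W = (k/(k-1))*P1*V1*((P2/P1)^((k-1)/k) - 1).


(k-1)/k = 0.2857
(P2/P1)^exp = 1.6893
W = 3.5000 * 190.9760 * 0.9120 * (1.6893 - 1) = 420.2222 kJ

420.2222 kJ


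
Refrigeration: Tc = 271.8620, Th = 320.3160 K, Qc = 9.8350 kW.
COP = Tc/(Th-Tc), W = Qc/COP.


COP = 271.8620 / 48.4540 = 5.6107
W = 9.8350 / 5.6107 = 1.7529 kW

COP = 5.6107, W = 1.7529 kW


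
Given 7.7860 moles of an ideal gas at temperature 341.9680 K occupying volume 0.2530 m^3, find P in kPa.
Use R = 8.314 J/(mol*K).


P = nRT/V = 7.7860 * 8.314 * 341.9680 / 0.2530
= 22136.5475 / 0.2530 = 87496.2353 Pa = 87.4962 kPa

87.4962 kPa


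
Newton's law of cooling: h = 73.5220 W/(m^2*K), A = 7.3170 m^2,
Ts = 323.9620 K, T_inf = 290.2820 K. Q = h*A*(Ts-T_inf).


dT = 33.6800 K
Q = 73.5220 * 7.3170 * 33.6800 = 18118.5088 W

18118.5088 W


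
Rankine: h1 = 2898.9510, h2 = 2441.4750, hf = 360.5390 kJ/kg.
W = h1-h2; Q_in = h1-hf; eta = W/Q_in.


W = 457.4760 kJ/kg
Q_in = 2538.4120 kJ/kg
eta = 0.1802 = 18.0221%

eta = 18.0221%


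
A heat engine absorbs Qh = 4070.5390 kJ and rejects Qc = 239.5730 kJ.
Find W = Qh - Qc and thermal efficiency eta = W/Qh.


W = 4070.5390 - 239.5730 = 3830.9660 kJ
eta = 3830.9660 / 4070.5390 = 0.9411 = 94.1145%

W = 3830.9660 kJ, eta = 94.1145%


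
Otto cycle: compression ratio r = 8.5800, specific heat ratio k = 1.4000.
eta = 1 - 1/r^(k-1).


r^(k-1) = 2.3626
eta = 1 - 1/2.3626 = 0.5767 = 57.6742%

57.6742%


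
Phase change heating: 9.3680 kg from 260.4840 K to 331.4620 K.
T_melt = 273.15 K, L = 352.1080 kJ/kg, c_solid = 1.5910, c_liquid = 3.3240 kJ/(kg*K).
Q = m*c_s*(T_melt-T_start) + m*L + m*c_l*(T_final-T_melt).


Q1 (sensible, solid) = 9.3680 * 1.5910 * 12.6660 = 188.7802 kJ
Q2 (latent) = 9.3680 * 352.1080 = 3298.5477 kJ
Q3 (sensible, liquid) = 9.3680 * 3.3240 * 58.3120 = 1815.7909 kJ
Q_total = 5303.1189 kJ

5303.1189 kJ


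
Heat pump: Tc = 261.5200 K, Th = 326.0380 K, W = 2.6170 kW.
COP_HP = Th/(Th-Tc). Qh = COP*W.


COP = 326.0380 / 64.5180 = 5.0534
Qh = 5.0534 * 2.6170 = 13.2249 kW

COP = 5.0534, Qh = 13.2249 kW


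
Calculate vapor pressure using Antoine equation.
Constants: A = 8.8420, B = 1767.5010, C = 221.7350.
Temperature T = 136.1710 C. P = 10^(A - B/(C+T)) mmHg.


C+T = 357.9060
B/(C+T) = 4.9385
log10(P) = 8.8420 - 4.9385 = 3.9035
P = 10^3.9035 = 8008.4724 mmHg

8008.4724 mmHg


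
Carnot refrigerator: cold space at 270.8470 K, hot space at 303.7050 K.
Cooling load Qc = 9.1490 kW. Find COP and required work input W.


COP = 270.8470 / 32.8580 = 8.2430
W = 9.1490 / 8.2430 = 1.1099 kW

COP = 8.2430, W = 1.1099 kW


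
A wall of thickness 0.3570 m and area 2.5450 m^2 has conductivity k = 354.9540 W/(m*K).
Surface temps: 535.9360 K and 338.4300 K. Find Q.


dT = 197.5060 K
Q = 354.9540 * 2.5450 * 197.5060 / 0.3570 = 499772.0205 W

499772.0205 W


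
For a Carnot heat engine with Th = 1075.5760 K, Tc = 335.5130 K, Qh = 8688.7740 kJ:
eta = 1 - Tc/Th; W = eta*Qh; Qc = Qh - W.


eta = 1 - 335.5130/1075.5760 = 0.6881
W = 0.6881 * 8688.7740 = 5978.4154 kJ
Qc = 8688.7740 - 5978.4154 = 2710.3586 kJ

eta = 68.8062%, W = 5978.4154 kJ, Qc = 2710.3586 kJ


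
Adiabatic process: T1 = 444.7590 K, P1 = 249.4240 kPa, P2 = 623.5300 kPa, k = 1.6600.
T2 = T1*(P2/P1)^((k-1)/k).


(k-1)/k = 0.3976
(P2/P1)^exp = 1.4395
T2 = 444.7590 * 1.4395 = 640.2264 K

640.2264 K


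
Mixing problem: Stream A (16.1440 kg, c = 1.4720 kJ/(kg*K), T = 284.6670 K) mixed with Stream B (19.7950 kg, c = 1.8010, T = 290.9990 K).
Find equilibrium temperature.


num = 17139.1632
den = 59.4148
Tf = 288.4664 K

288.4664 K


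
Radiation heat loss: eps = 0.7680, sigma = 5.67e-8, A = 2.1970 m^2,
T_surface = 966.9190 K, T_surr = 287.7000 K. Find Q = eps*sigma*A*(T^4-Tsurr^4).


T^4 = 8.7410e+11
Tsurr^4 = 6.8511e+09
Q = 0.7680 * 5.67e-8 * 2.1970 * 8.6725e+11 = 82969.2857 W

82969.2857 W


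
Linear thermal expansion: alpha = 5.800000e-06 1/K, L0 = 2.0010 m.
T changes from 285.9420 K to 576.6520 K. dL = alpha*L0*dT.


dT = 290.7100 K
dL = 5.800000e-06 * 2.0010 * 290.7100 = 0.003374 m
L_final = 2.004374 m

dL = 0.003374 m


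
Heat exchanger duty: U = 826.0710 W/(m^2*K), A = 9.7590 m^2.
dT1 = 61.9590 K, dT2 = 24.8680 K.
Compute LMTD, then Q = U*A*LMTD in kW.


LMTD = 40.6303 K
Q = 826.0710 * 9.7590 * 40.6303 = 327545.9940 W = 327.5460 kW

327.5460 kW


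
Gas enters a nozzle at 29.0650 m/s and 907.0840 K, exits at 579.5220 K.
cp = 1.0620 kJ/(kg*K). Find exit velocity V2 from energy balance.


dT = 327.5620 K
2*cp*1000*dT = 695741.6880
V1^2 = 844.7742
V2 = sqrt(696586.4622) = 834.6176 m/s

834.6176 m/s


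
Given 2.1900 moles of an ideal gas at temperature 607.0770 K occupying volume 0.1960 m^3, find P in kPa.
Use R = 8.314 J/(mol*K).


P = nRT/V = 2.1900 * 8.314 * 607.0770 / 0.1960
= 11053.4516 / 0.1960 = 56395.1613 Pa = 56.3952 kPa

56.3952 kPa


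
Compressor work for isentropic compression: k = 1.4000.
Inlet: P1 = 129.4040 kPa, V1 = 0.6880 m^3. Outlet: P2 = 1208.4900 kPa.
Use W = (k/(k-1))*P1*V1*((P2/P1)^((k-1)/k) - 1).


(k-1)/k = 0.2857
(P2/P1)^exp = 1.8933
W = 3.5000 * 129.4040 * 0.6880 * (1.8933 - 1) = 278.3672 kJ

278.3672 kJ


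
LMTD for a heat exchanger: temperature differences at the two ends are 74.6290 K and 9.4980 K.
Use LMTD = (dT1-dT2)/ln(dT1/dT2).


dT1/dT2 = 7.8573
ln(dT1/dT2) = 2.0614
LMTD = 65.1310 / 2.0614 = 31.5948 K

31.5948 K


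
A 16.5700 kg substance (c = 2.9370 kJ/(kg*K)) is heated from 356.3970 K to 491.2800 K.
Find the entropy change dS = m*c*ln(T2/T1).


T2/T1 = 1.3785
ln(T2/T1) = 0.3210
dS = 16.5700 * 2.9370 * 0.3210 = 15.6203 kJ/K

15.6203 kJ/K


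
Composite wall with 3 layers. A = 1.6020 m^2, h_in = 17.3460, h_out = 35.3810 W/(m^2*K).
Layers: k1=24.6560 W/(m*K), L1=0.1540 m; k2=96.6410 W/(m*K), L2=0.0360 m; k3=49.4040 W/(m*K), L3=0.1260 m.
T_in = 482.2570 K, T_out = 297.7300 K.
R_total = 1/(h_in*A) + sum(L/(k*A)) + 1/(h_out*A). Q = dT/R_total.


R_conv_in = 1/(17.3460*1.6020) = 0.0360
R_1 = 0.1540/(24.6560*1.6020) = 0.0039
R_2 = 0.0360/(96.6410*1.6020) = 0.0002
R_3 = 0.1260/(49.4040*1.6020) = 0.0016
R_conv_out = 1/(35.3810*1.6020) = 0.0176
R_total = 0.0594 K/W
Q = 184.5270 / 0.0594 = 3108.9984 W

R_total = 0.0594 K/W, Q = 3108.9984 W


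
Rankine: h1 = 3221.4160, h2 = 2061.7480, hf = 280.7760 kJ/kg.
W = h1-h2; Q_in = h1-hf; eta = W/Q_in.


W = 1159.6680 kJ/kg
Q_in = 2940.6400 kJ/kg
eta = 0.3944 = 39.4359%

eta = 39.4359%


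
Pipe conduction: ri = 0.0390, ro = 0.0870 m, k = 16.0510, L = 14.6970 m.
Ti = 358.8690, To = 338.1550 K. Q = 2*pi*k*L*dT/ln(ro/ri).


dT = 20.7140 K
ln(ro/ri) = 0.8023
Q = 2*pi*16.0510*14.6970*20.7140 / 0.8023 = 38265.9660 W

38265.9660 W


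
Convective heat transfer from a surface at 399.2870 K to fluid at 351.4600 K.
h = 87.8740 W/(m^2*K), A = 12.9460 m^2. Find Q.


dT = 47.8270 K
Q = 87.8740 * 12.9460 * 47.8270 = 54408.7989 W

54408.7989 W


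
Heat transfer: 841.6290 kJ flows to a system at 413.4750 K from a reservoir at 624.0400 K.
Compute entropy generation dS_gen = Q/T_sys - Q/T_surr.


dS_sys = 841.6290/413.4750 = 2.0355 kJ/K
dS_surr = -841.6290/624.0400 = -1.3487 kJ/K
dS_gen = 2.0355 - 1.3487 = 0.6868 kJ/K (irreversible)

dS_gen = 0.6868 kJ/K, irreversible


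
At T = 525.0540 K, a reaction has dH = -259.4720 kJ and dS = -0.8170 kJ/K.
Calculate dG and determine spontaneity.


T*dS = 525.0540 * -0.8170 = -428.9691 kJ
dG = -259.4720 + 428.9691 = 169.4971 kJ (non-spontaneous)

dG = 169.4971 kJ, non-spontaneous


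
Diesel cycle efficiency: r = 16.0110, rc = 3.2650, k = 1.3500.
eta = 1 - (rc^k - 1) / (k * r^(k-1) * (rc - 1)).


r^(k-1) = 2.6397
rc^k = 4.9402
eta = 0.5118 = 51.1835%

51.1835%


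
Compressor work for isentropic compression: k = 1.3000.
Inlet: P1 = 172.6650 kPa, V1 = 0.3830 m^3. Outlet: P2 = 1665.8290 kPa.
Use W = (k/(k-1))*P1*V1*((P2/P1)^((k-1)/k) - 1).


(k-1)/k = 0.2308
(P2/P1)^exp = 1.6872
W = 4.3333 * 172.6650 * 0.3830 * (1.6872 - 1) = 196.9381 kJ

196.9381 kJ


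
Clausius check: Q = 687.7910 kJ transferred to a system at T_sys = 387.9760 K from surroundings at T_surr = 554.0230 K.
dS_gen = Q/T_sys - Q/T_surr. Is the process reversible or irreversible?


dS_sys = 687.7910/387.9760 = 1.7728 kJ/K
dS_surr = -687.7910/554.0230 = -1.2414 kJ/K
dS_gen = 1.7728 - 1.2414 = 0.5313 kJ/K (irreversible)

dS_gen = 0.5313 kJ/K, irreversible


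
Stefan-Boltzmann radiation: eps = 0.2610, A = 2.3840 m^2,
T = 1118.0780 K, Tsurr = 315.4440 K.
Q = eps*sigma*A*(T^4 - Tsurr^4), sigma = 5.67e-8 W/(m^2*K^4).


T^4 = 1.5627e+12
Tsurr^4 = 9.9012e+09
Q = 0.2610 * 5.67e-8 * 2.3840 * 1.5528e+12 = 54784.5216 W

54784.5216 W


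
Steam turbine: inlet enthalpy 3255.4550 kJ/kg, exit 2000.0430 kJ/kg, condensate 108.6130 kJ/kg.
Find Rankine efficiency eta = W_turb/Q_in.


W = 1255.4120 kJ/kg
Q_in = 3146.8420 kJ/kg
eta = 0.3989 = 39.8943%

eta = 39.8943%


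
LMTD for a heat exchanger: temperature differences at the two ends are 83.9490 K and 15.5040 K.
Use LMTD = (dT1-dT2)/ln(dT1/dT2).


dT1/dT2 = 5.4147
ln(dT1/dT2) = 1.6891
LMTD = 68.4450 / 1.6891 = 40.5213 K

40.5213 K


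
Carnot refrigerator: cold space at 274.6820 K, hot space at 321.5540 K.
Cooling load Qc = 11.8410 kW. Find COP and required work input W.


COP = 274.6820 / 46.8720 = 5.8603
W = 11.8410 / 5.8603 = 2.0206 kW

COP = 5.8603, W = 2.0206 kW


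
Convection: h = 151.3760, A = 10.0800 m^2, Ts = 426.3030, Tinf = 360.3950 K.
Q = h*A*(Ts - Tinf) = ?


dT = 65.9080 K
Q = 151.3760 * 10.0800 * 65.9080 = 100567.0452 W

100567.0452 W


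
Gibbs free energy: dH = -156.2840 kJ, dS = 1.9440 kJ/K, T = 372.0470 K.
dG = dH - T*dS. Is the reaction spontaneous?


T*dS = 372.0470 * 1.9440 = 723.2594 kJ
dG = -156.2840 - 723.2594 = -879.5434 kJ (spontaneous)

dG = -879.5434 kJ, spontaneous


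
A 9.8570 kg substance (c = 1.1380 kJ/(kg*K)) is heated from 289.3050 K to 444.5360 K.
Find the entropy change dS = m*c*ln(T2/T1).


T2/T1 = 1.5366
ln(T2/T1) = 0.4295
dS = 9.8570 * 1.1380 * 0.4295 = 4.8184 kJ/K

4.8184 kJ/K


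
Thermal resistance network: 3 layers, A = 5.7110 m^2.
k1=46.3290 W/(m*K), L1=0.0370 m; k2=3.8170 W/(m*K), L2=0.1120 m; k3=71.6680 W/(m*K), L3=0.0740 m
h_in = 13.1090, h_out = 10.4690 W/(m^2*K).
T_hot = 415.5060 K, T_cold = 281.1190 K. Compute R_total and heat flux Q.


R_conv_in = 1/(13.1090*5.7110) = 0.0134
R_1 = 0.0370/(46.3290*5.7110) = 0.0001
R_2 = 0.1120/(3.8170*5.7110) = 0.0051
R_3 = 0.0740/(71.6680*5.7110) = 0.0002
R_conv_out = 1/(10.4690*5.7110) = 0.0167
R_total = 0.0355 K/W
Q = 134.3870 / 0.0355 = 3781.1354 W

R_total = 0.0355 K/W, Q = 3781.1354 W


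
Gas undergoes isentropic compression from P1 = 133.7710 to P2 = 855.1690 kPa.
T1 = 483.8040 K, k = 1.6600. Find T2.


(k-1)/k = 0.3976
(P2/P1)^exp = 2.0909
T2 = 483.8040 * 2.0909 = 1011.5888 K

1011.5888 K


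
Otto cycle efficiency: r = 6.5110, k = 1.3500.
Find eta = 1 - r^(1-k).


r^(k-1) = 1.9265
eta = 1 - 1/1.9265 = 0.4809 = 48.0933%

48.0933%


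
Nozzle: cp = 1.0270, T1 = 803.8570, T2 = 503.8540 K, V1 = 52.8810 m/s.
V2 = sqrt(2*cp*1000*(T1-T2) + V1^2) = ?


dT = 300.0030 K
2*cp*1000*dT = 616206.1620
V1^2 = 2796.4002
V2 = sqrt(619002.5622) = 786.7672 m/s

786.7672 m/s


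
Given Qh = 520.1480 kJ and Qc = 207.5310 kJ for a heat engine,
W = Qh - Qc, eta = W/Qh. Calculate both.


W = 520.1480 - 207.5310 = 312.6170 kJ
eta = 312.6170 / 520.1480 = 0.6010 = 60.1015%

W = 312.6170 kJ, eta = 60.1015%


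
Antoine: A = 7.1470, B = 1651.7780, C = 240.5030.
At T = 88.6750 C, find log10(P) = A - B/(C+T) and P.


C+T = 329.1780
B/(C+T) = 5.0179
log10(P) = 7.1470 - 5.0179 = 2.1291
P = 10^2.1291 = 134.6211 mmHg

134.6211 mmHg


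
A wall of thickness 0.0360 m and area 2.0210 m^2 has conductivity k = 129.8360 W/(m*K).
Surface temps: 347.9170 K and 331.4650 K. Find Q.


dT = 16.4520 K
Q = 129.8360 * 2.0210 * 16.4520 / 0.0360 = 119916.1401 W

119916.1401 W


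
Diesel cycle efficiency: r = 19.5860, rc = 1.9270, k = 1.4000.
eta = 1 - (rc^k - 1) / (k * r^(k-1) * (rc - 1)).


r^(k-1) = 3.2868
rc^k = 2.5052
eta = 0.6471 = 64.7146%

64.7146%


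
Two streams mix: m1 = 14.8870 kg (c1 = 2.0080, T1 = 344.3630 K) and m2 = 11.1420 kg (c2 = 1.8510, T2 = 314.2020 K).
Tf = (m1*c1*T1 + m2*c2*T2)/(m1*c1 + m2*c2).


num = 16774.1286
den = 50.5169
Tf = 332.0496 K

332.0496 K


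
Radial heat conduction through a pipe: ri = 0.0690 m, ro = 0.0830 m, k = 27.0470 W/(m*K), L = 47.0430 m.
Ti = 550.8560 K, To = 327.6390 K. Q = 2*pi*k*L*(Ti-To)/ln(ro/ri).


dT = 223.2170 K
ln(ro/ri) = 0.1847
Q = 2*pi*27.0470*47.0430*223.2170 / 0.1847 = 9659934.2250 W

9659934.2250 W


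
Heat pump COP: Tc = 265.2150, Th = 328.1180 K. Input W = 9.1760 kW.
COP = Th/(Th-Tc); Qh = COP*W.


COP = 328.1180 / 62.9030 = 5.2163
Qh = 5.2163 * 9.1760 = 47.8643 kW

COP = 5.2163, Qh = 47.8643 kW


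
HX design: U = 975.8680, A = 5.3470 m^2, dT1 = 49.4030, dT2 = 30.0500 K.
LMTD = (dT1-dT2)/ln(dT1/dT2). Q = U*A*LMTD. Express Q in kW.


LMTD = 38.9280 K
Q = 975.8680 * 5.3470 * 38.9280 = 203125.0256 W = 203.1250 kW

203.1250 kW


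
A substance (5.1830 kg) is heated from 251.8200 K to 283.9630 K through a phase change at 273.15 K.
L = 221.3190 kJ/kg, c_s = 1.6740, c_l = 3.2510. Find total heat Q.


Q1 (sensible, solid) = 5.1830 * 1.6740 * 21.3300 = 185.0664 kJ
Q2 (latent) = 5.1830 * 221.3190 = 1147.0964 kJ
Q3 (sensible, liquid) = 5.1830 * 3.2510 * 10.8130 = 182.1983 kJ
Q_total = 1514.3611 kJ

1514.3611 kJ


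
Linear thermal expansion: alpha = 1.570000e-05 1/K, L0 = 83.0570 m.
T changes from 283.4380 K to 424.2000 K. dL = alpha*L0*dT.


dT = 140.7620 K
dL = 1.570000e-05 * 83.0570 * 140.7620 = 0.183553 m
L_final = 83.240553 m

dL = 0.183553 m


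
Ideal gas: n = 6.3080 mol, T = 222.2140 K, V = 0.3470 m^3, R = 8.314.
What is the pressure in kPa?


P = nRT/V = 6.3080 * 8.314 * 222.2140 / 0.3470
= 11653.9492 / 0.3470 = 33584.8681 Pa = 33.5849 kPa

33.5849 kPa


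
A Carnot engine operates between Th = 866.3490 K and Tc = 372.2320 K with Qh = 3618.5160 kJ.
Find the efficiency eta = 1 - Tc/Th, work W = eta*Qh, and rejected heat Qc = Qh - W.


eta = 1 - 372.2320/866.3490 = 0.5703
W = 0.5703 * 3618.5160 = 2063.7991 kJ
Qc = 3618.5160 - 2063.7991 = 1554.7169 kJ

eta = 57.0344%, W = 2063.7991 kJ, Qc = 1554.7169 kJ


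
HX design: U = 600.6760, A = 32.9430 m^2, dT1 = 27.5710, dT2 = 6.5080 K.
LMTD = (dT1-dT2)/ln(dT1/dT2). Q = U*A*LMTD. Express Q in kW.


LMTD = 14.5893 K
Q = 600.6760 * 32.9430 * 14.5893 = 288693.4824 W = 288.6935 kW

288.6935 kW


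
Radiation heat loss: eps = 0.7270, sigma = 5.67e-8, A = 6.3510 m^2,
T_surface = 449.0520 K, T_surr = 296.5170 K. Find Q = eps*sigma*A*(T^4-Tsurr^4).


T^4 = 4.0662e+10
Tsurr^4 = 7.7303e+09
Q = 0.7270 * 5.67e-8 * 6.3510 * 3.2931e+10 = 8621.2560 W

8621.2560 W


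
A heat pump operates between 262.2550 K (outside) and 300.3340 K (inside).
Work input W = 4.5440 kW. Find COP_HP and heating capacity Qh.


COP = 300.3340 / 38.0790 = 7.8871
Qh = 7.8871 * 4.5440 = 35.8391 kW

COP = 7.8871, Qh = 35.8391 kW


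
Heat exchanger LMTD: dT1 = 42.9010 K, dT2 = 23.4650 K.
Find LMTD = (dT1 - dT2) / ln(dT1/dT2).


dT1/dT2 = 1.8283
ln(dT1/dT2) = 0.6034
LMTD = 19.4360 / 0.6034 = 32.2116 K

32.2116 K


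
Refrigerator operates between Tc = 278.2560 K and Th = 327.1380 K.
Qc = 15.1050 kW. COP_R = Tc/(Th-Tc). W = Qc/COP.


COP = 278.2560 / 48.8820 = 5.6924
W = 15.1050 / 5.6924 = 2.6535 kW

COP = 5.6924, W = 2.6535 kW


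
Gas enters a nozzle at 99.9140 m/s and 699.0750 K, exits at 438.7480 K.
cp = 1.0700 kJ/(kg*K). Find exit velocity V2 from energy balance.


dT = 260.3270 K
2*cp*1000*dT = 557099.7800
V1^2 = 9982.8074
V2 = sqrt(567082.5874) = 753.0489 m/s

753.0489 m/s
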